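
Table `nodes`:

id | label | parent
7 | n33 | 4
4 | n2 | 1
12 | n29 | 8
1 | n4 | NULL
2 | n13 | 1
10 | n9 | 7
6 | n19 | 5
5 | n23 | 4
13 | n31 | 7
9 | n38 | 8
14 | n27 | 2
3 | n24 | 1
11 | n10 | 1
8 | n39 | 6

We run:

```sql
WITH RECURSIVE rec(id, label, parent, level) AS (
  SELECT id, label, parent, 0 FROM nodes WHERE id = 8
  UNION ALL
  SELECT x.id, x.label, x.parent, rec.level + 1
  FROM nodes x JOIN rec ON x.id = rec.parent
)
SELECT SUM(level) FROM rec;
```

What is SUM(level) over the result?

10

Base: id=8 (n39), parent=6, level 0.
Iteration 1: join on id=6 -> n19 (id 6, parent=5, level 1).
Iteration 2: join on id=5 -> n23 (id 5, parent=4, level 2).
Iteration 3: join on id=4 -> n2 (id 4, parent=1, level 3).
Iteration 4: join on id=1 -> n4 (id 1, parent=NULL, level 4).
Iteration 5: parent is NULL; no match; recursion stops.
SUM(level) = 0 + 1 + 2 + 3 + 4 = 10.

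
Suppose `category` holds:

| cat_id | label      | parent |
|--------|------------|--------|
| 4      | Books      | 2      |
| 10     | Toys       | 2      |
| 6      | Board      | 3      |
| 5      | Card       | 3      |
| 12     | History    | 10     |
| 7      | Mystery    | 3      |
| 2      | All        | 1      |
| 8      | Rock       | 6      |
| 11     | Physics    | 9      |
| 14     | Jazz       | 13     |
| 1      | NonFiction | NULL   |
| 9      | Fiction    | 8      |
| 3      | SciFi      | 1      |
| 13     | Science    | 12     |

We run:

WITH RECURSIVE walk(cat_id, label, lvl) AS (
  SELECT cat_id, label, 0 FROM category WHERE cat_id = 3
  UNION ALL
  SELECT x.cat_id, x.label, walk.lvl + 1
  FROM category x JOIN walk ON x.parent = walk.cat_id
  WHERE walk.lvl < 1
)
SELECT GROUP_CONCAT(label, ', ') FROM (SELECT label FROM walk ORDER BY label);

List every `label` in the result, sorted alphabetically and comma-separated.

Base: cat_id=3 (SciFi) at lvl 0.
Iteration 1: rows with parent in {3} -> Card (id 5, lvl 1), Board (id 6, lvl 1), Mystery (id 7, lvl 1).
Iteration 2: lvl < 1 fails for all current rows; recursion stops.

Board, Card, Mystery, SciFi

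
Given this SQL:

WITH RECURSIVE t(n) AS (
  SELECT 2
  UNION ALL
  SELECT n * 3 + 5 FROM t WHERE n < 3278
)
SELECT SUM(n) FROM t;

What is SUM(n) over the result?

4901

Base: n=2.
Iteration 1: 2 < 3278 holds -> n = 2 * 3 + 5 = 11.
Iteration 2: 11 < 3278 holds -> n = 11 * 3 + 5 = 38.
Iteration 3: 38 < 3278 holds -> n = 38 * 3 + 5 = 119.
Iteration 4: 119 < 3278 holds -> n = 119 * 3 + 5 = 362.
Iteration 5: 362 < 3278 holds -> n = 362 * 3 + 5 = 1091.
Iteration 6: 1091 < 3278 holds -> n = 1091 * 3 + 5 = 3278.
Iteration 7: 3278 < 3278 fails; recursion stops.
SUM(n) = 2 + 11 + 38 + 119 + 362 + 1091 + 3278 = 4901.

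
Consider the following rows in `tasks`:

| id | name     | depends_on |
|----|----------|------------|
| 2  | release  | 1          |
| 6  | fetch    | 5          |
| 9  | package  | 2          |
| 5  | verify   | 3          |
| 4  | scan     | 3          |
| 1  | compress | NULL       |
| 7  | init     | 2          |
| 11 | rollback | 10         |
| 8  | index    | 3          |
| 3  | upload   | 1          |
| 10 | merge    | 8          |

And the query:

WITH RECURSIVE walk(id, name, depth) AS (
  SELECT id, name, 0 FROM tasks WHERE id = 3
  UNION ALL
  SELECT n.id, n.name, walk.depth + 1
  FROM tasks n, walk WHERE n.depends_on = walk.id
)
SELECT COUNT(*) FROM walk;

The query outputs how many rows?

Base: id=3 (upload) at depth 0.
Iteration 1: rows with depends_on in {3} -> scan (id 4, depth 1), verify (id 5, depth 1), index (id 8, depth 1).
Iteration 2: rows with depends_on in {4,5,8} -> fetch (id 6, depth 2), merge (id 10, depth 2).
Iteration 3: rows with depends_on in {6,10} -> rollback (id 11, depth 3).
Iteration 4: no rows with depends_on in {11}; recursion stops.
Total rows emitted: 7.

7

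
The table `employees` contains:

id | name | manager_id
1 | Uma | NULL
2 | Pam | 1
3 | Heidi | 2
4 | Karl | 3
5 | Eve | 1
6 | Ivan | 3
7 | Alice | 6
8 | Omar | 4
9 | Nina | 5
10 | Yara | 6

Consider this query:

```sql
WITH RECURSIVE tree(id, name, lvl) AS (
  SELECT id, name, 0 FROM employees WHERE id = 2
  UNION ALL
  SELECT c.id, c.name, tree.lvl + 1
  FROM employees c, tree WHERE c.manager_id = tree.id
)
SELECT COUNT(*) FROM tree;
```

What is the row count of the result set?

Base: id=2 (Pam) at lvl 0.
Iteration 1: rows with manager_id in {2} -> Heidi (id 3, lvl 1).
Iteration 2: rows with manager_id in {3} -> Karl (id 4, lvl 2), Ivan (id 6, lvl 2).
Iteration 3: rows with manager_id in {4,6} -> Alice (id 7, lvl 3), Omar (id 8, lvl 3), Yara (id 10, lvl 3).
Iteration 4: no rows with manager_id in {7,8,10}; recursion stops.
Total rows emitted: 7.

7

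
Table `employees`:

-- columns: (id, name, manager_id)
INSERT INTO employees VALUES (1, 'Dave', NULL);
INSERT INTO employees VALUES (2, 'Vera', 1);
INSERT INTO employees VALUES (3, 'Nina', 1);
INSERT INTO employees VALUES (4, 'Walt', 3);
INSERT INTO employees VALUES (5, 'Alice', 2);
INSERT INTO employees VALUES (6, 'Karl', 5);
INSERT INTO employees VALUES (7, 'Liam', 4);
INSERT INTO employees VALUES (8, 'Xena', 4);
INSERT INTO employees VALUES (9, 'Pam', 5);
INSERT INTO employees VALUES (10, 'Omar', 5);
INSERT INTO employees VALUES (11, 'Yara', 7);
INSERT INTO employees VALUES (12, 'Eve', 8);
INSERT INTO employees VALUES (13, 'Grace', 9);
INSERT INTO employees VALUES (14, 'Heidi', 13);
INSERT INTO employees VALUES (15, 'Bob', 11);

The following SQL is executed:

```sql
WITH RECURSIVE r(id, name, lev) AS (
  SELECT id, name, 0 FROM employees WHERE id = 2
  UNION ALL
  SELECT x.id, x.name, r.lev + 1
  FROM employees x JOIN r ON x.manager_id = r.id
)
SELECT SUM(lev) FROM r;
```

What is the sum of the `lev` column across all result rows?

14

Base: id=2 (Vera) at lev 0.
Iteration 1: rows with manager_id in {2} -> Alice (id 5, lev 1).
Iteration 2: rows with manager_id in {5} -> Karl (id 6, lev 2), Pam (id 9, lev 2), Omar (id 10, lev 2).
Iteration 3: rows with manager_id in {6,9,10} -> Grace (id 13, lev 3).
Iteration 4: rows with manager_id in {13} -> Heidi (id 14, lev 4).
Iteration 5: no rows with manager_id in {14}; recursion stops.
SUM(lev) = 0 + 1 + 2 + 2 + 2 + 3 + 4 = 14.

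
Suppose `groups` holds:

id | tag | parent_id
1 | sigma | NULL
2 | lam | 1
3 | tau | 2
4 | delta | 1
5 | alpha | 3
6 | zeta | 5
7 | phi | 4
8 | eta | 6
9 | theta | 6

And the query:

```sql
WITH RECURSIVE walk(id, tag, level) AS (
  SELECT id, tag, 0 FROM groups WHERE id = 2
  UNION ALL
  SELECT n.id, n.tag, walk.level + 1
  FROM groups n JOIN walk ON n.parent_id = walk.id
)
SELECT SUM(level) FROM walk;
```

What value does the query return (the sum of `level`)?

Base: id=2 (lam) at level 0.
Iteration 1: rows with parent_id in {2} -> tau (id 3, level 1).
Iteration 2: rows with parent_id in {3} -> alpha (id 5, level 2).
Iteration 3: rows with parent_id in {5} -> zeta (id 6, level 3).
Iteration 4: rows with parent_id in {6} -> eta (id 8, level 4), theta (id 9, level 4).
Iteration 5: no rows with parent_id in {8,9}; recursion stops.
SUM(level) = 0 + 1 + 2 + 3 + 4 + 4 = 14.

14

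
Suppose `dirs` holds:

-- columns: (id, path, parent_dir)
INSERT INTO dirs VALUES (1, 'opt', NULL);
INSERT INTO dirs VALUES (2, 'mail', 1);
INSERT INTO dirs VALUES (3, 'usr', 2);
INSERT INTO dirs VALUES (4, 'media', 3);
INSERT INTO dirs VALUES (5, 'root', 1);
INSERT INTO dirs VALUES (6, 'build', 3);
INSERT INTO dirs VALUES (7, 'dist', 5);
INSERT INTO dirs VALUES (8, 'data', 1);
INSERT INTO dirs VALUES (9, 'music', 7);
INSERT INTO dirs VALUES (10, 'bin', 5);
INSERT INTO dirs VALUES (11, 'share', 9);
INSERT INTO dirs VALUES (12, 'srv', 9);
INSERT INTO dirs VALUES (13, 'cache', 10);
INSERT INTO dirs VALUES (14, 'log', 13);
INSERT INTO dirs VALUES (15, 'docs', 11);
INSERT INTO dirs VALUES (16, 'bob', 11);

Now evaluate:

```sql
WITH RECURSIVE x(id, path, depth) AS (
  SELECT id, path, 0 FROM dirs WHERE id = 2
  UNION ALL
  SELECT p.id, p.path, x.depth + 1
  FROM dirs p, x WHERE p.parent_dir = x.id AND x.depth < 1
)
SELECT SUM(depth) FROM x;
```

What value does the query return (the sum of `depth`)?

Base: id=2 (mail) at depth 0.
Iteration 1: rows with parent_dir in {2} -> usr (id 3, depth 1).
Iteration 2: depth < 1 fails for all current rows; recursion stops.
SUM(depth) = 0 + 1 = 1.

1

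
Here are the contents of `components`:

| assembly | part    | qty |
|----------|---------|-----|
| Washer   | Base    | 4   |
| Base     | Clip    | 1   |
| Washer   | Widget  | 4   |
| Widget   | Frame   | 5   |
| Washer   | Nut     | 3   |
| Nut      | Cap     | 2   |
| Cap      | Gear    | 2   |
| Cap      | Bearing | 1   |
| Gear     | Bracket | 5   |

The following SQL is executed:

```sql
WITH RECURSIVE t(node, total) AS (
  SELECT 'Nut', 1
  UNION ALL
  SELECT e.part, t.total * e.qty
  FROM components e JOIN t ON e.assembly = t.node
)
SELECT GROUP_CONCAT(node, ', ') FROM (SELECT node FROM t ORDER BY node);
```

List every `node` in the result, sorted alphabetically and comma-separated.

Base: (Nut, total=1).
Iteration 1: components of {Nut} -> Cap = 1*2 = 2.
Iteration 2: components of {Cap} -> Bearing = 2*1 = 2, Gear = 2*2 = 4.
Iteration 3: components of {Bearing,Gear} -> Bracket = 4*5 = 20.
Iteration 4: no further components; recursion stops.

Bearing, Bracket, Cap, Gear, Nut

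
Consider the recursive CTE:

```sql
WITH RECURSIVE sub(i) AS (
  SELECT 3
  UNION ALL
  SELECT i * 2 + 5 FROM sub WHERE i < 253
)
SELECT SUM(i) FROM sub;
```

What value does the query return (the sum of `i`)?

Base: i=3.
Iteration 1: 3 < 253 holds -> i = 3 * 2 + 5 = 11.
Iteration 2: 11 < 253 holds -> i = 11 * 2 + 5 = 27.
Iteration 3: 27 < 253 holds -> i = 27 * 2 + 5 = 59.
Iteration 4: 59 < 253 holds -> i = 59 * 2 + 5 = 123.
Iteration 5: 123 < 253 holds -> i = 123 * 2 + 5 = 251.
Iteration 6: 251 < 253 holds -> i = 251 * 2 + 5 = 507.
Iteration 7: 507 < 253 fails; recursion stops.
SUM(i) = 3 + 11 + 27 + 59 + 123 + 251 + 507 = 981.

981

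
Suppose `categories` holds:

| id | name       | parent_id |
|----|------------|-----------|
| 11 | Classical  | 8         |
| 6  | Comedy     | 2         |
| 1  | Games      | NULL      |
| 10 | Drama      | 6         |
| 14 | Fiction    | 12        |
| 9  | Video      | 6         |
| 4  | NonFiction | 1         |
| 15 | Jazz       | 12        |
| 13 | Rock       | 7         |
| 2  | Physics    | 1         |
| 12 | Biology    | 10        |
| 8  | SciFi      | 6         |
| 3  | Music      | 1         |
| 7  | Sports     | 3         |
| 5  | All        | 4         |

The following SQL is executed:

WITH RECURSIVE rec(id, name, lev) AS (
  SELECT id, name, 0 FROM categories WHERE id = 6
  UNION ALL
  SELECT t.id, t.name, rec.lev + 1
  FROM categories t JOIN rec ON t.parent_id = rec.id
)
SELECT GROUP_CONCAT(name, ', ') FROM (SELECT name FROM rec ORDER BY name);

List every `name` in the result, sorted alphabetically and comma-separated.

Base: id=6 (Comedy) at lev 0.
Iteration 1: rows with parent_id in {6} -> SciFi (id 8, lev 1), Video (id 9, lev 1), Drama (id 10, lev 1).
Iteration 2: rows with parent_id in {8,9,10} -> Classical (id 11, lev 2), Biology (id 12, lev 2).
Iteration 3: rows with parent_id in {11,12} -> Fiction (id 14, lev 3), Jazz (id 15, lev 3).
Iteration 4: no rows with parent_id in {14,15}; recursion stops.

Biology, Classical, Comedy, Drama, Fiction, Jazz, SciFi, Video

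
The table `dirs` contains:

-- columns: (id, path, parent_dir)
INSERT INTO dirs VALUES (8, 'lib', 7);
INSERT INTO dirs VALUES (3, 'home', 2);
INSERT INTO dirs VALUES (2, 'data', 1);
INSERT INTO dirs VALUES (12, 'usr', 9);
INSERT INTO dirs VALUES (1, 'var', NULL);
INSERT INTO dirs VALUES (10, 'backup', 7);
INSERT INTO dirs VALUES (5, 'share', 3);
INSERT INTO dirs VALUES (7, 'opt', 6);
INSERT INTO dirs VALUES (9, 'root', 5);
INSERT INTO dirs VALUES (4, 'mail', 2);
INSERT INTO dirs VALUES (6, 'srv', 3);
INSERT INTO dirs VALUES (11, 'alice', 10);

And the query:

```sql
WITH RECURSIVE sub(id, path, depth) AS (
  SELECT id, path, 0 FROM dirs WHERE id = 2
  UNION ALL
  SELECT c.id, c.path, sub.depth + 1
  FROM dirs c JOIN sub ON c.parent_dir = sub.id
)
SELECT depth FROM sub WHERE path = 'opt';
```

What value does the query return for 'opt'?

Base: id=2 (data) at depth 0.
Iteration 1: rows with parent_dir in {2} -> home (id 3, depth 1), mail (id 4, depth 1).
Iteration 2: rows with parent_dir in {3,4} -> share (id 5, depth 2), srv (id 6, depth 2).
Iteration 3: rows with parent_dir in {5,6} -> opt (id 7, depth 3), root (id 9, depth 3).
Iteration 4: rows with parent_dir in {7,9} -> lib (id 8, depth 4), backup (id 10, depth 4), usr (id 12, depth 4).
Iteration 5: rows with parent_dir in {8,10,12} -> alice (id 11, depth 5).
Iteration 6: no rows with parent_dir in {11}; recursion stops.

3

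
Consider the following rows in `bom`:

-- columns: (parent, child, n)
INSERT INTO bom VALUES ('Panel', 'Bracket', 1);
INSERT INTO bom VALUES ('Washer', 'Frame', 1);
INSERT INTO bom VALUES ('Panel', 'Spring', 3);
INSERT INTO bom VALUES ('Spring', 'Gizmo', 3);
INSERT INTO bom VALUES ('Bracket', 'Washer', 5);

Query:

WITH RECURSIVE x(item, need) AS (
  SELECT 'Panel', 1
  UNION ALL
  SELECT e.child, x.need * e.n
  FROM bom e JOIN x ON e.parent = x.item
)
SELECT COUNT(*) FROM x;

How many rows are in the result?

Base: (Panel, need=1).
Iteration 1: components of {Panel} -> Bracket = 1*1 = 1, Spring = 1*3 = 3.
Iteration 2: components of {Bracket,Spring} -> Gizmo = 3*3 = 9, Washer = 1*5 = 5.
Iteration 3: components of {Gizmo,Washer} -> Frame = 5*1 = 5.
Iteration 4: no further components; recursion stops.
Total rows emitted: 6.

6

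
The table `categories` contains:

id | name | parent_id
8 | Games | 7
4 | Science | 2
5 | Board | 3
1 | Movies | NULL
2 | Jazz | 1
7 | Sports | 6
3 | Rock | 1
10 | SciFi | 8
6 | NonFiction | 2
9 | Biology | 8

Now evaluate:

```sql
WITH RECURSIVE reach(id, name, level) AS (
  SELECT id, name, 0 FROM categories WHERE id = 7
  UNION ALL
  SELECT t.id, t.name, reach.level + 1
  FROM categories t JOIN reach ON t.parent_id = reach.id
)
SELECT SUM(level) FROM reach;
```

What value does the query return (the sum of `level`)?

5

Base: id=7 (Sports) at level 0.
Iteration 1: rows with parent_id in {7} -> Games (id 8, level 1).
Iteration 2: rows with parent_id in {8} -> Biology (id 9, level 2), SciFi (id 10, level 2).
Iteration 3: no rows with parent_id in {9,10}; recursion stops.
SUM(level) = 0 + 1 + 2 + 2 = 5.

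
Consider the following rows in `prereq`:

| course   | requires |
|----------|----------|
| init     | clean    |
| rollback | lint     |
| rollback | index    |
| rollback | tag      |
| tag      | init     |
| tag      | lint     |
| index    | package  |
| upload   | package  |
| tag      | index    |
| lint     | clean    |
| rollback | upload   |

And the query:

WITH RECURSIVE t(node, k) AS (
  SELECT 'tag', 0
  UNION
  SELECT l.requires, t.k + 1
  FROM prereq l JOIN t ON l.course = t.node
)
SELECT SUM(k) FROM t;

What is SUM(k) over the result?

Base: (tag, k=0).
Iteration 1: edges from {tag} -> (index, k=1), (init, k=1), (lint, k=1).
Iteration 2: edges from {index,init,lint} -> (clean, k=2), (package, k=2). [UNION drops 1 duplicate row(s)]
Iteration 3: no outgoing edges from {clean,package}; recursion stops.
SUM(k) = 0 + 1 + 1 + 1 + 2 + 2 = 7.

7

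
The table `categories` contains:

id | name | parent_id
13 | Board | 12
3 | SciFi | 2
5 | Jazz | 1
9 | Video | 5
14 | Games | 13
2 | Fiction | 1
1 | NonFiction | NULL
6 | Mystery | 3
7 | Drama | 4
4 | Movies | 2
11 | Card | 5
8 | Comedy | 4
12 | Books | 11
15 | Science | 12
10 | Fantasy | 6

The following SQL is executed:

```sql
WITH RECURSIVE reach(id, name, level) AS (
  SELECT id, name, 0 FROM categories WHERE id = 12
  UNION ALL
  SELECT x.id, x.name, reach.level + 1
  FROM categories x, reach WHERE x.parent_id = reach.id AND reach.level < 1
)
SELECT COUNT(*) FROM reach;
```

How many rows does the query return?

Base: id=12 (Books) at level 0.
Iteration 1: rows with parent_id in {12} -> Board (id 13, level 1), Science (id 15, level 1).
Iteration 2: level < 1 fails for all current rows; recursion stops.
Total rows emitted: 3.

3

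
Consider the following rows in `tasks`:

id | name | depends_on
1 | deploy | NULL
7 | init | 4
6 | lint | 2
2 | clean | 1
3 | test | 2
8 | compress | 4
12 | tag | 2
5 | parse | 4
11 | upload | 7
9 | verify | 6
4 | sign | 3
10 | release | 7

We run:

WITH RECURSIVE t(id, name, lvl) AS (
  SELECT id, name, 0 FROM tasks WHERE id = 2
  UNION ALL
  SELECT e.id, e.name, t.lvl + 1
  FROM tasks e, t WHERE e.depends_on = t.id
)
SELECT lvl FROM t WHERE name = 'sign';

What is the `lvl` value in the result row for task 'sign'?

Base: id=2 (clean) at lvl 0.
Iteration 1: rows with depends_on in {2} -> test (id 3, lvl 1), lint (id 6, lvl 1), tag (id 12, lvl 1).
Iteration 2: rows with depends_on in {3,6,12} -> sign (id 4, lvl 2), verify (id 9, lvl 2).
Iteration 3: rows with depends_on in {4,9} -> parse (id 5, lvl 3), init (id 7, lvl 3), compress (id 8, lvl 3).
Iteration 4: rows with depends_on in {5,7,8} -> release (id 10, lvl 4), upload (id 11, lvl 4).
Iteration 5: no rows with depends_on in {10,11}; recursion stops.

2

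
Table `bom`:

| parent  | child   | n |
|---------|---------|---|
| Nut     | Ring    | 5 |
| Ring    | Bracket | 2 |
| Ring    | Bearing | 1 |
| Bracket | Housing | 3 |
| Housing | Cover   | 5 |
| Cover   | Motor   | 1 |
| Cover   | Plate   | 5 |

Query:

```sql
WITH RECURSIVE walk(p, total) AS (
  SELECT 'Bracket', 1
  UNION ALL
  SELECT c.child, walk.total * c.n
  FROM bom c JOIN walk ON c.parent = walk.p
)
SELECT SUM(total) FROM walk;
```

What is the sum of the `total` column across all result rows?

109

Base: (Bracket, total=1).
Iteration 1: components of {Bracket} -> Housing = 1*3 = 3.
Iteration 2: components of {Housing} -> Cover = 3*5 = 15.
Iteration 3: components of {Cover} -> Motor = 15*1 = 15, Plate = 15*5 = 75.
Iteration 4: no further components; recursion stops.
SUM(total) = 1 + 3 + 15 + 15 + 75 = 109.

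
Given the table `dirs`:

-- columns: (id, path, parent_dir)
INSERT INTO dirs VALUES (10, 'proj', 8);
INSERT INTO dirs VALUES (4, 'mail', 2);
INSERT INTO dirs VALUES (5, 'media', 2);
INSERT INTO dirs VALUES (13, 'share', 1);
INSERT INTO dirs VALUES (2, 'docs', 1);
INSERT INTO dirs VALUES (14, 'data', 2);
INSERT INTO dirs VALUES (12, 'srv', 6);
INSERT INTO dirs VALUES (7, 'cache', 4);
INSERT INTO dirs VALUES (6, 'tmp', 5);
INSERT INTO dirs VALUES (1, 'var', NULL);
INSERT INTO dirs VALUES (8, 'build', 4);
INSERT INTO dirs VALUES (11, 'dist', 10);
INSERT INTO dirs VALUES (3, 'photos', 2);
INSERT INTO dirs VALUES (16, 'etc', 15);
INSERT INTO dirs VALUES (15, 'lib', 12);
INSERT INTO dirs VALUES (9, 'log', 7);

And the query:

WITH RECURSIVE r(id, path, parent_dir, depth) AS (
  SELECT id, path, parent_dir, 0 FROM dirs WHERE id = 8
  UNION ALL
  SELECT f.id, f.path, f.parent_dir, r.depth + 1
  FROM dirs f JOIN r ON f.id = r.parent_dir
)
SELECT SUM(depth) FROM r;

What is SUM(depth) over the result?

Base: id=8 (build), parent_dir=4, depth 0.
Iteration 1: join on id=4 -> mail (id 4, parent_dir=2, depth 1).
Iteration 2: join on id=2 -> docs (id 2, parent_dir=1, depth 2).
Iteration 3: join on id=1 -> var (id 1, parent_dir=NULL, depth 3).
Iteration 4: parent_dir is NULL; no match; recursion stops.
SUM(depth) = 0 + 1 + 2 + 3 = 6.

6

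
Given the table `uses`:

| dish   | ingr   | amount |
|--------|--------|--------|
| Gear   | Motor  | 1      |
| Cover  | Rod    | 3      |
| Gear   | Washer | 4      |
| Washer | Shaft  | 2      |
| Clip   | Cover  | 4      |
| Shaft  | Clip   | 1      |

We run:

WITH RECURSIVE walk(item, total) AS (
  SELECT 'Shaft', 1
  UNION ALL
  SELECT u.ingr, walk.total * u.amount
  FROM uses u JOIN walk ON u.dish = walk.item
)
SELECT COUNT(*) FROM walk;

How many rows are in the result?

Base: (Shaft, total=1).
Iteration 1: components of {Shaft} -> Clip = 1*1 = 1.
Iteration 2: components of {Clip} -> Cover = 1*4 = 4.
Iteration 3: components of {Cover} -> Rod = 4*3 = 12.
Iteration 4: no further components; recursion stops.
Total rows emitted: 4.

4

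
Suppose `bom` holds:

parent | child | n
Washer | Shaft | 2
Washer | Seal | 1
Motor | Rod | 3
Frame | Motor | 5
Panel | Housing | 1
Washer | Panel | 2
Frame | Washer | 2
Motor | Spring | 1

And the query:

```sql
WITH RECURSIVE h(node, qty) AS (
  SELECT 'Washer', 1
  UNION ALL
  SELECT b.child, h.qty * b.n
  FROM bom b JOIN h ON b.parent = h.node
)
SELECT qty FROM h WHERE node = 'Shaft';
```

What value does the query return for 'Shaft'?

2

Base: (Washer, qty=1).
Iteration 1: components of {Washer} -> Panel = 1*2 = 2, Seal = 1*1 = 1, Shaft = 1*2 = 2.
Iteration 2: components of {Panel,Seal,Shaft} -> Housing = 2*1 = 2.
Iteration 3: no further components; recursion stops.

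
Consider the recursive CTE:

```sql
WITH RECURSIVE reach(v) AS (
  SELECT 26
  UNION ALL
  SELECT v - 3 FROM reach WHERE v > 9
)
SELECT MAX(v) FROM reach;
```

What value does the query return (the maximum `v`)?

Base: v=26.
Iteration 1: 26 > 9 holds -> v = 26 - 3 = 23.
Iteration 2: 23 > 9 holds -> v = 23 - 3 = 20.
Iteration 3: 20 > 9 holds -> v = 20 - 3 = 17.
Iteration 4: 17 > 9 holds -> v = 17 - 3 = 14.
Iteration 5: 14 > 9 holds -> v = 14 - 3 = 11.
Iteration 6: 11 > 9 holds -> v = 11 - 3 = 8.
Iteration 7: 8 > 9 fails; recursion stops.
v values: 26, 23, 20, 17, 14, 11, 8; the maximum is 26.

26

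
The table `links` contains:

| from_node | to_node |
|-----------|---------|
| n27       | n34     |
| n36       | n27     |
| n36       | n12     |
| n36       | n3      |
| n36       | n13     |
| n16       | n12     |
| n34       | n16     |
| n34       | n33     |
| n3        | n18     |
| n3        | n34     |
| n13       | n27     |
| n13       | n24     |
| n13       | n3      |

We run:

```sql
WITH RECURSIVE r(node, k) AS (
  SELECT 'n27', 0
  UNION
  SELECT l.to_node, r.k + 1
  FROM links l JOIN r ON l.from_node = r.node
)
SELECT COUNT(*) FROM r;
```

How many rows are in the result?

5

Base: (n27, k=0).
Iteration 1: edges from {n27} -> (n34, k=1).
Iteration 2: edges from {n34} -> (n16, k=2), (n33, k=2).
Iteration 3: edges from {n16,n33} -> (n12, k=3).
Iteration 4: no outgoing edges from {n12}; recursion stops.
Total rows emitted: 5.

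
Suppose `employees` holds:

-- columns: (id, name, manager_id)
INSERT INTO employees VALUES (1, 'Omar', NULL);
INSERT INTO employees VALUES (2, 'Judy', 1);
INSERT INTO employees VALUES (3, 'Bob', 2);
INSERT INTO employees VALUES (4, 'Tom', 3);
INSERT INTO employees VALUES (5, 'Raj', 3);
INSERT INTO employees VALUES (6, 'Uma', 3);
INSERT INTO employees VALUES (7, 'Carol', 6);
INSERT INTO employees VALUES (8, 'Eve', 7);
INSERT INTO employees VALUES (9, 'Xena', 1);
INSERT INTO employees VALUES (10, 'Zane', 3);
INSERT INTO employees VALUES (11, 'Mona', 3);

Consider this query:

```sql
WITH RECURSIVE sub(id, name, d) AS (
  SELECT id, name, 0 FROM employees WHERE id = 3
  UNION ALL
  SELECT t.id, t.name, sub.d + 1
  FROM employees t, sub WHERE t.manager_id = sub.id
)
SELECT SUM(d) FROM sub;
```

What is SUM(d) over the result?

Base: id=3 (Bob) at d 0.
Iteration 1: rows with manager_id in {3} -> Tom (id 4, d 1), Raj (id 5, d 1), Uma (id 6, d 1), Zane (id 10, d 1), Mona (id 11, d 1).
Iteration 2: rows with manager_id in {4,5,6,10,11} -> Carol (id 7, d 2).
Iteration 3: rows with manager_id in {7} -> Eve (id 8, d 3).
Iteration 4: no rows with manager_id in {8}; recursion stops.
SUM(d) = 0 + 1 + 1 + 1 + 1 + 1 + 2 + 3 = 10.

10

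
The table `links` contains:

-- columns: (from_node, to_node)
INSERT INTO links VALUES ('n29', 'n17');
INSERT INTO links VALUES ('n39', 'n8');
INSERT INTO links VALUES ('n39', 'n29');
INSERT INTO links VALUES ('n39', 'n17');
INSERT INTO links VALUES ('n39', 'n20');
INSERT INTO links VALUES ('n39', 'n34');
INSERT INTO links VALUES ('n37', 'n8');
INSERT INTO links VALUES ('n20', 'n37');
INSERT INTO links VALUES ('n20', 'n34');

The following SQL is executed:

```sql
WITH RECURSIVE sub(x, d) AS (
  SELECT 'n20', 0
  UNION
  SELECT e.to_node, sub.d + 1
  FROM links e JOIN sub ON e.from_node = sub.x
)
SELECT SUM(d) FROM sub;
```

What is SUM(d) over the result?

4

Base: (n20, d=0).
Iteration 1: edges from {n20} -> (n34, d=1), (n37, d=1).
Iteration 2: edges from {n34,n37} -> (n8, d=2).
Iteration 3: no outgoing edges from {n8}; recursion stops.
SUM(d) = 0 + 1 + 1 + 2 = 4.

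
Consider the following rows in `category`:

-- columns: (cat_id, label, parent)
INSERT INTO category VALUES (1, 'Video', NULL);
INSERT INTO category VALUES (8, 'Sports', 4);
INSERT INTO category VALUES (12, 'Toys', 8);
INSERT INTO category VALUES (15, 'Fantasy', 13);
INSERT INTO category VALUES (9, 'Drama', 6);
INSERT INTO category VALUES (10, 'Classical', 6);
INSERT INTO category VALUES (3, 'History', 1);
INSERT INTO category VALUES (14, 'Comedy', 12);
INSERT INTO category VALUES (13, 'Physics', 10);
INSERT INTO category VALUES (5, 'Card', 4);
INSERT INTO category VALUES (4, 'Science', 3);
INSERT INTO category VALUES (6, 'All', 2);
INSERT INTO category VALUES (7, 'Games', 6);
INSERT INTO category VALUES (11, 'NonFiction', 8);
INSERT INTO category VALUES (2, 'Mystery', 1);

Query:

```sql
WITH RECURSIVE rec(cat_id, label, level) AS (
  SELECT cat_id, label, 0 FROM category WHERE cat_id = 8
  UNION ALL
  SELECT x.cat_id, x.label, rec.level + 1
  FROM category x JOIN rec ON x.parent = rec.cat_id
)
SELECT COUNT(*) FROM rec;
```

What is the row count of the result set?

4

Base: cat_id=8 (Sports) at level 0.
Iteration 1: rows with parent in {8} -> NonFiction (id 11, level 1), Toys (id 12, level 1).
Iteration 2: rows with parent in {11,12} -> Comedy (id 14, level 2).
Iteration 3: no rows with parent in {14}; recursion stops.
Total rows emitted: 4.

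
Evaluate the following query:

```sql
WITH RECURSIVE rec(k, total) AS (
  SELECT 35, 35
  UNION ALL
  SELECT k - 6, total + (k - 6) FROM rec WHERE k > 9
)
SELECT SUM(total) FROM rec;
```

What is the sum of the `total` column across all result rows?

Base: k=35, total=35.
Iteration 1: 35 > 9 holds -> k = 35 - 6 = 29, total = 35 + 29 = 64.
Iteration 2: 29 > 9 holds -> k = 29 - 6 = 23, total = 64 + 23 = 87.
Iteration 3: 23 > 9 holds -> k = 23 - 6 = 17, total = 87 + 17 = 104.
Iteration 4: 17 > 9 holds -> k = 17 - 6 = 11, total = 104 + 11 = 115.
Iteration 5: 11 > 9 holds -> k = 11 - 6 = 5, total = 115 + 5 = 120.
Iteration 6: 5 > 9 fails; recursion stops.
SUM(total) = 35 + 64 + 87 + 104 + 115 + 120 = 525.

525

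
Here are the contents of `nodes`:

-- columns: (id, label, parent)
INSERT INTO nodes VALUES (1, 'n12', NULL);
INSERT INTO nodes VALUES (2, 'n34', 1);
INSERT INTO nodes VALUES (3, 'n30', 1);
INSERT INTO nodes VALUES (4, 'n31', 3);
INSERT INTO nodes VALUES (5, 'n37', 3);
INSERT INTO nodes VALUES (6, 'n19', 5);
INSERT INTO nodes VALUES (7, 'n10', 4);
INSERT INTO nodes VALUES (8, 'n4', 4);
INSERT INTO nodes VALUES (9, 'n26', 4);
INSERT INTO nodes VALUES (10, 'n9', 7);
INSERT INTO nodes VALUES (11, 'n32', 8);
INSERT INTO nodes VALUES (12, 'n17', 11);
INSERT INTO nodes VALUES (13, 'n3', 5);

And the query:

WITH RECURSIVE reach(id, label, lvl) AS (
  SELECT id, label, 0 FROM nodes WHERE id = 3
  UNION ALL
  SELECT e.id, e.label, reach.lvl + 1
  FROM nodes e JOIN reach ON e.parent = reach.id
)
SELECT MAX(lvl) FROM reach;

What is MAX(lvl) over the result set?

4

Base: id=3 (n30) at lvl 0.
Iteration 1: rows with parent in {3} -> n31 (id 4, lvl 1), n37 (id 5, lvl 1).
Iteration 2: rows with parent in {4,5} -> n19 (id 6, lvl 2), n10 (id 7, lvl 2), n4 (id 8, lvl 2), n26 (id 9, lvl 2), n3 (id 13, lvl 2).
Iteration 3: rows with parent in {6,7,8,9,13} -> n9 (id 10, lvl 3), n32 (id 11, lvl 3).
Iteration 4: rows with parent in {10,11} -> n17 (id 12, lvl 4).
Iteration 5: no rows with parent in {12}; recursion stops.
lvl values: 0, 1, 1, 2, 2, 2, 2, 2, 3, 3, 4; the maximum is 4.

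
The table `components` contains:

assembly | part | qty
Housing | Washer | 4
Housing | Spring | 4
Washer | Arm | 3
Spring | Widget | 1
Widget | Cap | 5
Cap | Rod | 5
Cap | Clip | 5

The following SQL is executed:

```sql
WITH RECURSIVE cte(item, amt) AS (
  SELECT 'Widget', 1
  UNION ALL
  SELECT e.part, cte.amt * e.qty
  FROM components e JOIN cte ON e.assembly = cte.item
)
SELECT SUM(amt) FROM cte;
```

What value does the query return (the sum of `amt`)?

56

Base: (Widget, amt=1).
Iteration 1: components of {Widget} -> Cap = 1*5 = 5.
Iteration 2: components of {Cap} -> Clip = 5*5 = 25, Rod = 5*5 = 25.
Iteration 3: no further components; recursion stops.
SUM(amt) = 1 + 5 + 25 + 25 = 56.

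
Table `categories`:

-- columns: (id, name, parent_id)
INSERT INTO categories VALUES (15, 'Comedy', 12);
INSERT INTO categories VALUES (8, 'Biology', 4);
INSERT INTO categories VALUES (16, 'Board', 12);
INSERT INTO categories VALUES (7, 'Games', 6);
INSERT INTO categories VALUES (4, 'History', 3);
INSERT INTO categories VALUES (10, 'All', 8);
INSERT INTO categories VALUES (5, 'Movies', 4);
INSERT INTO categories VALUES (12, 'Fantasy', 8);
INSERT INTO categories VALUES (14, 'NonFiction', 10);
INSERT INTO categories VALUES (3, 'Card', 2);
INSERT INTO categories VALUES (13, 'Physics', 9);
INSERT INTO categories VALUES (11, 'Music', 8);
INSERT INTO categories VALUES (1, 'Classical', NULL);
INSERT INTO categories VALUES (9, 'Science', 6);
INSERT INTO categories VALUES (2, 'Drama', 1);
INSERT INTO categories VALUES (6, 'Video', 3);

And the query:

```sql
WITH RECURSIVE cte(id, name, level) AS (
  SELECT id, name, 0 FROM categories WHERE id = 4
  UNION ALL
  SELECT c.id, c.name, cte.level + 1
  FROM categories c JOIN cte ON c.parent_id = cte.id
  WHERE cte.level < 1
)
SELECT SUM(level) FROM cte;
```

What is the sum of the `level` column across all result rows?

Base: id=4 (History) at level 0.
Iteration 1: rows with parent_id in {4} -> Movies (id 5, level 1), Biology (id 8, level 1).
Iteration 2: level < 1 fails for all current rows; recursion stops.
SUM(level) = 0 + 1 + 1 = 2.

2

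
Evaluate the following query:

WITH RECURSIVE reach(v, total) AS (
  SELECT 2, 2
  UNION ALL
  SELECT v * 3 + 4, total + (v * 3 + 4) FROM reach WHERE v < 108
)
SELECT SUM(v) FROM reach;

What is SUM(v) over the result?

Base: v=2, total=2.
Iteration 1: 2 < 108 holds -> v = 2 * 3 + 4 = 10, total = 2 + 10 = 12.
Iteration 2: 10 < 108 holds -> v = 10 * 3 + 4 = 34, total = 12 + 34 = 46.
Iteration 3: 34 < 108 holds -> v = 34 * 3 + 4 = 106, total = 46 + 106 = 152.
Iteration 4: 106 < 108 holds -> v = 106 * 3 + 4 = 322, total = 152 + 322 = 474.
Iteration 5: 322 < 108 fails; recursion stops.
SUM(v) = 2 + 10 + 34 + 106 + 322 = 474.

474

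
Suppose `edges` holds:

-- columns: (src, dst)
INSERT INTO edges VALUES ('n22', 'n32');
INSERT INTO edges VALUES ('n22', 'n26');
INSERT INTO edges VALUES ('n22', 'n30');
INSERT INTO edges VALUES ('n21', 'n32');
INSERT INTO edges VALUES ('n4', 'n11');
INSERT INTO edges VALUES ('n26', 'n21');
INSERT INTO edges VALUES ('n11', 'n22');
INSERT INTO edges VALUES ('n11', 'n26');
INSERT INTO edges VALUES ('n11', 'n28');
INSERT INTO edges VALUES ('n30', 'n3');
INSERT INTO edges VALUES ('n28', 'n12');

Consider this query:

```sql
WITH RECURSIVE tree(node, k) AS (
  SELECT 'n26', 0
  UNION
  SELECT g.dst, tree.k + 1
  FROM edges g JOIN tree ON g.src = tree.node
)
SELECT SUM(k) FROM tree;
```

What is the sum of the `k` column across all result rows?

Base: (n26, k=0).
Iteration 1: edges from {n26} -> (n21, k=1).
Iteration 2: edges from {n21} -> (n32, k=2).
Iteration 3: no outgoing edges from {n32}; recursion stops.
SUM(k) = 0 + 1 + 2 = 3.

3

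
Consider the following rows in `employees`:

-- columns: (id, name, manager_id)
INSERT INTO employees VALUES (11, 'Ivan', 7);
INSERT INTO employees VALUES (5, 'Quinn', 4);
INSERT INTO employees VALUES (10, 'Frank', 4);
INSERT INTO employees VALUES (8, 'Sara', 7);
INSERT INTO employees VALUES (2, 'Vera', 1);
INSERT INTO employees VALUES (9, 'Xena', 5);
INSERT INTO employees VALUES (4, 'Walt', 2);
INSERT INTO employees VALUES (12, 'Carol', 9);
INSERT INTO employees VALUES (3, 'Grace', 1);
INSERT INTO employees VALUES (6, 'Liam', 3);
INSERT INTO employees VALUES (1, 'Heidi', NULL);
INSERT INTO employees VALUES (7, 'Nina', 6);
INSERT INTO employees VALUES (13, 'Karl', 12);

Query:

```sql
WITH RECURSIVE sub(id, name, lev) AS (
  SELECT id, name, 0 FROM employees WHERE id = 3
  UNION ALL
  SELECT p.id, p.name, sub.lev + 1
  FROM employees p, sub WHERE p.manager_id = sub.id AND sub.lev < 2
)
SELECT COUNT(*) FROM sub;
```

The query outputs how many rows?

3

Base: id=3 (Grace) at lev 0.
Iteration 1: rows with manager_id in {3} -> Liam (id 6, lev 1).
Iteration 2: rows with manager_id in {6} -> Nina (id 7, lev 2).
Iteration 3: lev < 2 fails for all current rows; recursion stops.
Total rows emitted: 3.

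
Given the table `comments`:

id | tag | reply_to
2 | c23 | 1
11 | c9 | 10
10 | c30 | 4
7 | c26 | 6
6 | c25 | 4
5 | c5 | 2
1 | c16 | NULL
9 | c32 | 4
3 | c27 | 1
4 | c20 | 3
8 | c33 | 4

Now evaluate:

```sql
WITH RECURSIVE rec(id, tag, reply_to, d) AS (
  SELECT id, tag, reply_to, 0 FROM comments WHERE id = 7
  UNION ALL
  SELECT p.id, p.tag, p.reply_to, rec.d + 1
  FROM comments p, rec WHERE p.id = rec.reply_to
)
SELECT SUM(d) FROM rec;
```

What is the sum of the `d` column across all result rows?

10

Base: id=7 (c26), reply_to=6, d 0.
Iteration 1: join on id=6 -> c25 (id 6, reply_to=4, d 1).
Iteration 2: join on id=4 -> c20 (id 4, reply_to=3, d 2).
Iteration 3: join on id=3 -> c27 (id 3, reply_to=1, d 3).
Iteration 4: join on id=1 -> c16 (id 1, reply_to=NULL, d 4).
Iteration 5: reply_to is NULL; no match; recursion stops.
SUM(d) = 0 + 1 + 2 + 3 + 4 = 10.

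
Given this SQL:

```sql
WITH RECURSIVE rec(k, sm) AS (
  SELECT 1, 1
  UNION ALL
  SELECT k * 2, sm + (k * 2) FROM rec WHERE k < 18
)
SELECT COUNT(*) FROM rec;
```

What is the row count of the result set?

6

Base: k=1, sm=1.
Iteration 1: 1 < 18 holds -> k = 1 * 2 = 2, sm = 1 + 2 = 3.
Iteration 2: 2 < 18 holds -> k = 2 * 2 = 4, sm = 3 + 4 = 7.
Iteration 3: 4 < 18 holds -> k = 4 * 2 = 8, sm = 7 + 8 = 15.
Iteration 4: 8 < 18 holds -> k = 8 * 2 = 16, sm = 15 + 16 = 31.
Iteration 5: 16 < 18 holds -> k = 16 * 2 = 32, sm = 31 + 32 = 63.
Iteration 6: 32 < 18 fails; recursion stops.
Total rows emitted: 6.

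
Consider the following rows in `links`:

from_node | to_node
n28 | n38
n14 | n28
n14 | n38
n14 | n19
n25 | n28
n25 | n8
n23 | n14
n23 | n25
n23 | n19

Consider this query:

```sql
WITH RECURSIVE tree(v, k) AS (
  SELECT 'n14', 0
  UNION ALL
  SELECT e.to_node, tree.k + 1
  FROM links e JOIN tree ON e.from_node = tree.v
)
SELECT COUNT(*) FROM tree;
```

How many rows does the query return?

Base: (n14, k=0).
Iteration 1: edges from {n14} -> (n19, k=1), (n28, k=1), (n38, k=1).
Iteration 2: edges from {n19,n28,n38} -> (n38, k=2).
Iteration 3: no outgoing edges from {n38}; recursion stops.
Total rows emitted: 5.

5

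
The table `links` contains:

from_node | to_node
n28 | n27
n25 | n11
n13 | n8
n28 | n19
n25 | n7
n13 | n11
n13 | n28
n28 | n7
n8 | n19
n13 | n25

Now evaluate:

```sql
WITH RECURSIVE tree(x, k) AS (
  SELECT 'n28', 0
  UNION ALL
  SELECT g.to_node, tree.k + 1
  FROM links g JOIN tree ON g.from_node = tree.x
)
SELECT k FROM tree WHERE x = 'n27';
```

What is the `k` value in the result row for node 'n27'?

Base: (n28, k=0).
Iteration 1: edges from {n28} -> (n19, k=1), (n27, k=1), (n7, k=1).
Iteration 2: no outgoing edges from {n19,n27,n7}; recursion stops.

1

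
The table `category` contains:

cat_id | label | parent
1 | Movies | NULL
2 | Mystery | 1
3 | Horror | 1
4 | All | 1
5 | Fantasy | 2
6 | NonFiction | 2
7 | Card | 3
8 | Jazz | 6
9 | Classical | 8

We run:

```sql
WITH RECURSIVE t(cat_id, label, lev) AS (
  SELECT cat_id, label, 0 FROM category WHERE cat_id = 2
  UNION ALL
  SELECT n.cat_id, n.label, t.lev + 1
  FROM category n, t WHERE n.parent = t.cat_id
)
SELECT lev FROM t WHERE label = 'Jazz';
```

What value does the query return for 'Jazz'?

2

Base: cat_id=2 (Mystery) at lev 0.
Iteration 1: rows with parent in {2} -> Fantasy (id 5, lev 1), NonFiction (id 6, lev 1).
Iteration 2: rows with parent in {5,6} -> Jazz (id 8, lev 2).
Iteration 3: rows with parent in {8} -> Classical (id 9, lev 3).
Iteration 4: no rows with parent in {9}; recursion stops.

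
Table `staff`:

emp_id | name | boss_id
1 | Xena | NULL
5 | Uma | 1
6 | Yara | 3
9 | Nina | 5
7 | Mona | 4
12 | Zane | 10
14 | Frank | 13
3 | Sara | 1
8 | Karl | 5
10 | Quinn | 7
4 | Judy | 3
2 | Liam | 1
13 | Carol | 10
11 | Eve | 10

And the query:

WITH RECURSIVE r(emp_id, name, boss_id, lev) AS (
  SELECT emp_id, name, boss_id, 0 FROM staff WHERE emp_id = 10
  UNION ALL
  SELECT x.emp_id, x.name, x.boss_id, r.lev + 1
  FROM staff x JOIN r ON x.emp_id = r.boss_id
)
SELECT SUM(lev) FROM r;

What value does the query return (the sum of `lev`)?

10

Base: emp_id=10 (Quinn), boss_id=7, lev 0.
Iteration 1: join on emp_id=7 -> Mona (id 7, boss_id=4, lev 1).
Iteration 2: join on emp_id=4 -> Judy (id 4, boss_id=3, lev 2).
Iteration 3: join on emp_id=3 -> Sara (id 3, boss_id=1, lev 3).
Iteration 4: join on emp_id=1 -> Xena (id 1, boss_id=NULL, lev 4).
Iteration 5: boss_id is NULL; no match; recursion stops.
SUM(lev) = 0 + 1 + 2 + 3 + 4 = 10.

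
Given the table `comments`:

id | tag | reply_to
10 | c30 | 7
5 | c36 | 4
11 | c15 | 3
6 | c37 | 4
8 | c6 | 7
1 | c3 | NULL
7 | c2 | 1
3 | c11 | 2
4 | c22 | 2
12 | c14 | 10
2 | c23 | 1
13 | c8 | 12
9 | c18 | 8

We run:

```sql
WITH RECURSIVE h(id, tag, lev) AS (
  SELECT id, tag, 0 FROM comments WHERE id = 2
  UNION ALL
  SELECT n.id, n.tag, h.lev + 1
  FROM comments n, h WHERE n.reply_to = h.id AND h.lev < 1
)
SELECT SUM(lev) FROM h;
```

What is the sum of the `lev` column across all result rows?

2

Base: id=2 (c23) at lev 0.
Iteration 1: rows with reply_to in {2} -> c11 (id 3, lev 1), c22 (id 4, lev 1).
Iteration 2: lev < 1 fails for all current rows; recursion stops.
SUM(lev) = 0 + 1 + 1 = 2.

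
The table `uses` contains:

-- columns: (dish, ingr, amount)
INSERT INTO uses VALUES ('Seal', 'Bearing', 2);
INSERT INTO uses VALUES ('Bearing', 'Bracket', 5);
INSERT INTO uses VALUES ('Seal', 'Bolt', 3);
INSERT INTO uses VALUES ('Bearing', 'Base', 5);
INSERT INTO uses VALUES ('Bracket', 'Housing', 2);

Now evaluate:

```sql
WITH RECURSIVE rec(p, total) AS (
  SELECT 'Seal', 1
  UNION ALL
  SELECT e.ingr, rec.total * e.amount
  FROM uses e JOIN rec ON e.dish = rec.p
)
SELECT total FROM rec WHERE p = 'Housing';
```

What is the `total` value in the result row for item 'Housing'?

20

Base: (Seal, total=1).
Iteration 1: components of {Seal} -> Bearing = 1*2 = 2, Bolt = 1*3 = 3.
Iteration 2: components of {Bearing,Bolt} -> Base = 2*5 = 10, Bracket = 2*5 = 10.
Iteration 3: components of {Base,Bracket} -> Housing = 10*2 = 20.
Iteration 4: no further components; recursion stops.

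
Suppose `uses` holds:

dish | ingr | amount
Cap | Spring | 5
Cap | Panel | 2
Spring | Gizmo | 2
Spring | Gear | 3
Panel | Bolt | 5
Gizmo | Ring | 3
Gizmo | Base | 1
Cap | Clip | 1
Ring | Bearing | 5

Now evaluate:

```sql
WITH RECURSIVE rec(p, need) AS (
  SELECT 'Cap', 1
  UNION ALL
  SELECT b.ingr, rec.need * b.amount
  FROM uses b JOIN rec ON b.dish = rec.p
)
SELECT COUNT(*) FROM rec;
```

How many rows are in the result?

10

Base: (Cap, need=1).
Iteration 1: components of {Cap} -> Clip = 1*1 = 1, Panel = 1*2 = 2, Spring = 1*5 = 5.
Iteration 2: components of {Clip,Panel,Spring} -> Bolt = 2*5 = 10, Gear = 5*3 = 15, Gizmo = 5*2 = 10.
Iteration 3: components of {Bolt,Gear,Gizmo} -> Base = 10*1 = 10, Ring = 10*3 = 30.
Iteration 4: components of {Base,Ring} -> Bearing = 30*5 = 150.
Iteration 5: no further components; recursion stops.
Total rows emitted: 10.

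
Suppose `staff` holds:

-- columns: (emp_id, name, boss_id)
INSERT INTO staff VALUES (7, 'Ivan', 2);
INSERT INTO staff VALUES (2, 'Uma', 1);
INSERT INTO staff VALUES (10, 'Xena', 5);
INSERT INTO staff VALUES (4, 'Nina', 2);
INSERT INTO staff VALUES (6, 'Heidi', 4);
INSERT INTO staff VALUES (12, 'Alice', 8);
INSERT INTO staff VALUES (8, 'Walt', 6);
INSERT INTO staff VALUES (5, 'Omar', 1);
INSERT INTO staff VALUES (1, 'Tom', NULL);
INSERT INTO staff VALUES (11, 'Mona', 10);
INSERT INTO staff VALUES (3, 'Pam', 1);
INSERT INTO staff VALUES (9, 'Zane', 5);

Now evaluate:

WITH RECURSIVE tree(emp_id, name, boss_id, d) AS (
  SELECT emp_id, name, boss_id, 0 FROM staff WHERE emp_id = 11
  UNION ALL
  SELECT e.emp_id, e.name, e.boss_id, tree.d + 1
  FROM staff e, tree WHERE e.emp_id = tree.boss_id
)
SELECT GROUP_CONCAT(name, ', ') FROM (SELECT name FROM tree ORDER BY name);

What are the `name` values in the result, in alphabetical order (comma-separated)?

Mona, Omar, Tom, Xena

Base: emp_id=11 (Mona), boss_id=10, d 0.
Iteration 1: join on emp_id=10 -> Xena (id 10, boss_id=5, d 1).
Iteration 2: join on emp_id=5 -> Omar (id 5, boss_id=1, d 2).
Iteration 3: join on emp_id=1 -> Tom (id 1, boss_id=NULL, d 3).
Iteration 4: boss_id is NULL; no match; recursion stops.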